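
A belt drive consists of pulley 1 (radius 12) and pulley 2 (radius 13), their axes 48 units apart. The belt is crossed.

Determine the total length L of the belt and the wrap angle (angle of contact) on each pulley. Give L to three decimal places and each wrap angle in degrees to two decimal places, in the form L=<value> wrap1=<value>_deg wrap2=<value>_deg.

crossed belt: β = asin((r1+r2)/C) = asin(25/48) = 31.3882°
wrap1 = wrap2 = π + 2β = 242.7763°
tangent length = C·cosβ = 40.9756
L = (r1+r2)·wrap + 2·C·cosβ = 25·4.2372 + 2·40.9756 = 187.8824

L=187.882 wrap1=242.78_deg wrap2=242.78_deg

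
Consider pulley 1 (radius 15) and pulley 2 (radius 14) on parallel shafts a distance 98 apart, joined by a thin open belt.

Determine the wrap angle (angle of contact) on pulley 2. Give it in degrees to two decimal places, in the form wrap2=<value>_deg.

open belt: β = asin((r2−r1)/C) = asin(-1/98) = -0.5847°
wrap1 = π − 2β = 181.1693°
wrap2 = π + 2β = 178.8307°

wrap2=178.83_deg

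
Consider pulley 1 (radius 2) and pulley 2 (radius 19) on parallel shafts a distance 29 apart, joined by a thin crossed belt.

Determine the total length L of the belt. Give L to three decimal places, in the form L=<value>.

crossed belt: β = asin((r1+r2)/C) = asin(21/29) = 46.3972°
wrap1 = wrap2 = π + 2β = 272.7944°
tangent length = C·cosβ = 20.0000
L = (r1+r2)·wrap + 2·C·cosβ = 21·4.7612 + 2·20.0000 = 139.9844

L=139.984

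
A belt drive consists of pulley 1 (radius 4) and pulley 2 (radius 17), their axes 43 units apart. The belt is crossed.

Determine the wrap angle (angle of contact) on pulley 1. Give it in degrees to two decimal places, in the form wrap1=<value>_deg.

wrap1=238.47_deg

crossed belt: β = asin((r1+r2)/C) = asin(21/43) = 29.2336°
wrap1 = wrap2 = π + 2β = 238.4673°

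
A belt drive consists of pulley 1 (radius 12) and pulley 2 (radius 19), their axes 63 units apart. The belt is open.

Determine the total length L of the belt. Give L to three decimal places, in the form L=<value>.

open belt: β = asin((r2−r1)/C) = asin(7/63) = 6.3794°
wrap1 = π − 2β = 167.2413°
wrap2 = π + 2β = 192.7587°
tangent length = C·cosβ = 62.6099
L = r1·wrap1 + r2·wrap2 + 2·C·cosβ = 12·2.9189 + 19·3.3643 + 2·62.6099 = 224.1680

L=224.168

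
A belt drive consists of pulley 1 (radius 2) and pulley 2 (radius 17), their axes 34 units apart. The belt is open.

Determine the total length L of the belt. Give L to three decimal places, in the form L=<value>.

open belt: β = asin((r2−r1)/C) = asin(15/34) = 26.1790°
wrap1 = π − 2β = 127.6421°
wrap2 = π + 2β = 232.3579°
tangent length = C·cosβ = 30.5123
L = r1·wrap1 + r2·wrap2 + 2·C·cosβ = 2·2.2278 + 17·4.0554 + 2·30.5123 = 134.4221

L=134.422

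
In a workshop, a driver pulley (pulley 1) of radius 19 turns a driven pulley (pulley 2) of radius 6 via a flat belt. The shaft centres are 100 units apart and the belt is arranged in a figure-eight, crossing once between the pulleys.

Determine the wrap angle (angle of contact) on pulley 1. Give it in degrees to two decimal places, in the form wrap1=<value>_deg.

wrap1=208.96_deg

crossed belt: β = asin((r1+r2)/C) = asin(25/100) = 14.4775°
wrap1 = wrap2 = π + 2β = 208.9550°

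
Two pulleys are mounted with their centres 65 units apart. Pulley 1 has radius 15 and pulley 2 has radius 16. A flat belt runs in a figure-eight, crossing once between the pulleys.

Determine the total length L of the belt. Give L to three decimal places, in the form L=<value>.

L=242.476

crossed belt: β = asin((r1+r2)/C) = asin(31/65) = 28.4846°
wrap1 = wrap2 = π + 2β = 236.9693°
tangent length = C·cosβ = 57.1314
L = (r1+r2)·wrap + 2·C·cosβ = 31·4.1359 + 2·57.1314 = 242.4756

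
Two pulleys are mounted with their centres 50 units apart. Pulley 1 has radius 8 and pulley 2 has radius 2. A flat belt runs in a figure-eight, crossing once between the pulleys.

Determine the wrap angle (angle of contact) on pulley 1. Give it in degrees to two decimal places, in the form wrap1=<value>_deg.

crossed belt: β = asin((r1+r2)/C) = asin(10/50) = 11.5370°
wrap1 = wrap2 = π + 2β = 203.0739°

wrap1=203.07_deg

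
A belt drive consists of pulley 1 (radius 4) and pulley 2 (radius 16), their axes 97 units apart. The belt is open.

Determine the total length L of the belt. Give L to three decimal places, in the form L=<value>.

open belt: β = asin((r2−r1)/C) = asin(12/97) = 7.1063°
wrap1 = π − 2β = 165.7873°
wrap2 = π + 2β = 194.2127°
tangent length = C·cosβ = 96.2549
L = r1·wrap1 + r2·wrap2 + 2·C·cosβ = 4·2.8935 + 16·3.3897 + 2·96.2549 = 258.3183

L=258.318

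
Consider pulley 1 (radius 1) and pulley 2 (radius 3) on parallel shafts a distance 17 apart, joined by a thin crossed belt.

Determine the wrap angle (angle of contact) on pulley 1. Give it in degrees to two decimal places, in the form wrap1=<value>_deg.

wrap1=207.22_deg

crossed belt: β = asin((r1+r2)/C) = asin(4/17) = 13.6090°
wrap1 = wrap2 = π + 2β = 207.2179°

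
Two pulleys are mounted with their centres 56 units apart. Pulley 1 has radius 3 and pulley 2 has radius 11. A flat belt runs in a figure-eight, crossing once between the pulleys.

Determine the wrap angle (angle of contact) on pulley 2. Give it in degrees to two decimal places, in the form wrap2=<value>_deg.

wrap2=208.96_deg

crossed belt: β = asin((r1+r2)/C) = asin(14/56) = 14.4775°
wrap1 = wrap2 = π + 2β = 208.9550°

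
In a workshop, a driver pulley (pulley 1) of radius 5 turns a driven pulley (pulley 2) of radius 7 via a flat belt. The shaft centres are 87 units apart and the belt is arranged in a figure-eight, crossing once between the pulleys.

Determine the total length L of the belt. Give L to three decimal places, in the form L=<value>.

crossed belt: β = asin((r1+r2)/C) = asin(12/87) = 7.9281°
wrap1 = wrap2 = π + 2β = 195.8563°
tangent length = C·cosβ = 86.1684
L = (r1+r2)·wrap + 2·C·cosβ = 12·3.4183 + 2·86.1684 = 213.3569

L=213.357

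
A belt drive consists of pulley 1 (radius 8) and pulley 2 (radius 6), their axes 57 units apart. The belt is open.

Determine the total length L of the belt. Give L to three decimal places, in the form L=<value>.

L=158.052

open belt: β = asin((r2−r1)/C) = asin(-2/57) = -2.0108°
wrap1 = π − 2β = 184.0216°
wrap2 = π + 2β = 175.9784°
tangent length = C·cosβ = 56.9649
L = r1·wrap1 + r2·wrap2 + 2·C·cosβ = 8·3.2118 + 6·3.0714 + 2·56.9649 = 158.0525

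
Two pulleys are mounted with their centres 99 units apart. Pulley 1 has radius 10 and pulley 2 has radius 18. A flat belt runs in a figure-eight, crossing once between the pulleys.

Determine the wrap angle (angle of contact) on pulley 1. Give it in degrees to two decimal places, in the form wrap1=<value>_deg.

wrap1=212.86_deg

crossed belt: β = asin((r1+r2)/C) = asin(28/99) = 16.4291°
wrap1 = wrap2 = π + 2β = 212.8582°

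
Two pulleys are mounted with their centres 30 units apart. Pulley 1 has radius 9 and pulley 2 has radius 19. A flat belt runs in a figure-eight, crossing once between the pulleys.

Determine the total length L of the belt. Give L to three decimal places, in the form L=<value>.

crossed belt: β = asin((r1+r2)/C) = asin(28/30) = 68.9605°
wrap1 = wrap2 = π + 2β = 317.9211°
tangent length = C·cosβ = 10.7703
L = (r1+r2)·wrap + 2·C·cosβ = 28·5.5488 + 2·10.7703 = 176.9062

L=176.906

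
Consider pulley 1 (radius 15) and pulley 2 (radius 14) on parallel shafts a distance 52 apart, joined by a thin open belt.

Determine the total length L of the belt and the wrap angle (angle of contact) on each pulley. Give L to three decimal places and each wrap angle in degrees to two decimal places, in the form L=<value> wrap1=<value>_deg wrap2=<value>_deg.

L=195.125 wrap1=182.20_deg wrap2=177.80_deg

open belt: β = asin((r2−r1)/C) = asin(-1/52) = -1.1019°
wrap1 = π − 2β = 182.2038°
wrap2 = π + 2β = 177.7962°
tangent length = C·cosβ = 51.9904
L = r1·wrap1 + r2·wrap2 + 2·C·cosβ = 15·3.1801 + 14·3.1031 + 2·51.9904 = 195.1254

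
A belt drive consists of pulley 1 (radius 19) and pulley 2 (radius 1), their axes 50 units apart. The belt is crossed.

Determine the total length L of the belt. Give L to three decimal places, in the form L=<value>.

L=170.944

crossed belt: β = asin((r1+r2)/C) = asin(20/50) = 23.5782°
wrap1 = wrap2 = π + 2β = 227.1564°
tangent length = C·cosβ = 45.8258
L = (r1+r2)·wrap + 2·C·cosβ = 20·3.9646 + 2·45.8258 = 170.9440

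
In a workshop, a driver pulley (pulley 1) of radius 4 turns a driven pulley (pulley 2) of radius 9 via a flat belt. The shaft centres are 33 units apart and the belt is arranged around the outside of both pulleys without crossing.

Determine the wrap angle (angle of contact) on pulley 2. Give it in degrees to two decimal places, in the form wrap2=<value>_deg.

wrap2=197.43_deg

open belt: β = asin((r2−r1)/C) = asin(5/33) = 8.7147°
wrap1 = π − 2β = 162.5705°
wrap2 = π + 2β = 197.4295°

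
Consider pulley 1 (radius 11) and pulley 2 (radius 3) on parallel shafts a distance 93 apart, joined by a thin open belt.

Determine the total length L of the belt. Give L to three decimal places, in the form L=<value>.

L=230.671

open belt: β = asin((r2−r1)/C) = asin(-8/93) = -4.9348°
wrap1 = π − 2β = 189.8695°
wrap2 = π + 2β = 170.1305°
tangent length = C·cosβ = 92.6553
L = r1·wrap1 + r2·wrap2 + 2·C·cosβ = 11·3.3138 + 3·2.9693 + 2·92.6553 = 230.6709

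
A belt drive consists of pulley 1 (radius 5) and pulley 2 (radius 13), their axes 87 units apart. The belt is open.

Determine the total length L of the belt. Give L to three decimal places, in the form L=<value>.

open belt: β = asin((r2−r1)/C) = asin(8/87) = 5.2760°
wrap1 = π − 2β = 169.4479°
wrap2 = π + 2β = 190.5521°
tangent length = C·cosβ = 86.6314
L = r1·wrap1 + r2·wrap2 + 2·C·cosβ = 5·2.9574 + 13·3.3258 + 2·86.6314 = 231.2848

L=231.285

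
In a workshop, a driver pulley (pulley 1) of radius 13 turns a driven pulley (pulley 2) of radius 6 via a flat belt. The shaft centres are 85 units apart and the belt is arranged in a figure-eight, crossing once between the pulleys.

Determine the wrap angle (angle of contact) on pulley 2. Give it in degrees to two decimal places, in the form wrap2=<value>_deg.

crossed belt: β = asin((r1+r2)/C) = asin(19/85) = 12.9164°
wrap1 = wrap2 = π + 2β = 205.8328°

wrap2=205.83_deg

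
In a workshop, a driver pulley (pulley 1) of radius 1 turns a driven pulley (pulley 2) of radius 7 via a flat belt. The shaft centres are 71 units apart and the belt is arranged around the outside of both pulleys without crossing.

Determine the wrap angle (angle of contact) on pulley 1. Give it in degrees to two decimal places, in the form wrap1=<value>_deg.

wrap1=170.30_deg

open belt: β = asin((r2−r1)/C) = asin(6/71) = 4.8477°
wrap1 = π − 2β = 170.3046°
wrap2 = π + 2β = 189.6954°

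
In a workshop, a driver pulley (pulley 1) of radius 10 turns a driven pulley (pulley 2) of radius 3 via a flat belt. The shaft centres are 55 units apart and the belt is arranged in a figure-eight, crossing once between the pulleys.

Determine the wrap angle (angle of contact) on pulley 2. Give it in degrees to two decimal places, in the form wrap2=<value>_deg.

crossed belt: β = asin((r1+r2)/C) = asin(13/55) = 13.6720°
wrap1 = wrap2 = π + 2β = 207.3440°

wrap2=207.34_deg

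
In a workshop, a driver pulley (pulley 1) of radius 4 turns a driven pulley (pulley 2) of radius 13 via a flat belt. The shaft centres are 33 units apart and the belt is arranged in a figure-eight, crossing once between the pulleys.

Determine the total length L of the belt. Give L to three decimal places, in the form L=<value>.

L=128.376

crossed belt: β = asin((r1+r2)/C) = asin(17/33) = 31.0076°
wrap1 = wrap2 = π + 2β = 242.0152°
tangent length = C·cosβ = 28.2843
L = (r1+r2)·wrap + 2·C·cosβ = 17·4.2240 + 2·28.2843 = 128.3759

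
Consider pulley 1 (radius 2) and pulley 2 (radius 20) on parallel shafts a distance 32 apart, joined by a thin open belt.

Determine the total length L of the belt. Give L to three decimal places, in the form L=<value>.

L=143.537

open belt: β = asin((r2−r1)/C) = asin(18/32) = 34.2289°
wrap1 = π − 2β = 111.5423°
wrap2 = π + 2β = 248.4577°
tangent length = C·cosβ = 26.4575
L = r1·wrap1 + r2·wrap2 + 2·C·cosβ = 2·1.9468 + 20·4.3364 + 2·26.4575 = 143.5367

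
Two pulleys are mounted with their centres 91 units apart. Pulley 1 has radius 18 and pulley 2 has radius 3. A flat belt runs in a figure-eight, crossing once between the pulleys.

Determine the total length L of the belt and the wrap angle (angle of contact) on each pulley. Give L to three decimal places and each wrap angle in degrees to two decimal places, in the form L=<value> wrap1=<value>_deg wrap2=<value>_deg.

crossed belt: β = asin((r1+r2)/C) = asin(21/91) = 13.3424°
wrap1 = wrap2 = π + 2β = 206.6847°
tangent length = C·cosβ = 88.5438
L = (r1+r2)·wrap + 2·C·cosβ = 21·3.6073 + 2·88.5438 = 252.8415

L=252.841 wrap1=206.68_deg wrap2=206.68_deg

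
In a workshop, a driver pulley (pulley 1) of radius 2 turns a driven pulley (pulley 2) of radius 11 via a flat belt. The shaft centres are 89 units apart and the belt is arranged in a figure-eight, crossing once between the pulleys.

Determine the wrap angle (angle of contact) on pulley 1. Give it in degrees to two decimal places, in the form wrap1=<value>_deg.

wrap1=196.80_deg

crossed belt: β = asin((r1+r2)/C) = asin(13/89) = 8.3991°
wrap1 = wrap2 = π + 2β = 196.7982°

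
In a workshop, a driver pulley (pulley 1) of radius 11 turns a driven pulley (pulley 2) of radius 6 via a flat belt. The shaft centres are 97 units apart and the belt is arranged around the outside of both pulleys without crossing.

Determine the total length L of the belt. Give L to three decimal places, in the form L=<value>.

L=247.665

open belt: β = asin((r2−r1)/C) = asin(-5/97) = -2.9547°
wrap1 = π − 2β = 185.9094°
wrap2 = π + 2β = 174.0906°
tangent length = C·cosβ = 96.8710
L = r1·wrap1 + r2·wrap2 + 2·C·cosβ = 11·3.2447 + 6·3.0385 + 2·96.8710 = 247.6649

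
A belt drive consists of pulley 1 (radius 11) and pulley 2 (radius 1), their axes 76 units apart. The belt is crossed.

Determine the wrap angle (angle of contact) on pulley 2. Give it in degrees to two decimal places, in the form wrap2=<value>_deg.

wrap2=198.17_deg

crossed belt: β = asin((r1+r2)/C) = asin(12/76) = 9.0847°
wrap1 = wrap2 = π + 2β = 198.1694°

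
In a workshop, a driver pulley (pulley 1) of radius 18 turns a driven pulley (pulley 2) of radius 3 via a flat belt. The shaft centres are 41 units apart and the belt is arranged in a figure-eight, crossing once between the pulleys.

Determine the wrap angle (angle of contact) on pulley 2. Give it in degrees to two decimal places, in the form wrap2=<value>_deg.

wrap2=241.62_deg

crossed belt: β = asin((r1+r2)/C) = asin(21/41) = 30.8102°
wrap1 = wrap2 = π + 2β = 241.6203°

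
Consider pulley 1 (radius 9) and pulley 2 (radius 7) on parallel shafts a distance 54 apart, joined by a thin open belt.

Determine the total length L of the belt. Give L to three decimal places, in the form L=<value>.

L=158.340

open belt: β = asin((r2−r1)/C) = asin(-2/54) = -2.1226°
wrap1 = π − 2β = 184.2451°
wrap2 = π + 2β = 175.7549°
tangent length = C·cosβ = 53.9630
L = r1·wrap1 + r2·wrap2 + 2·C·cosβ = 9·3.2157 + 7·3.0675 + 2·53.9630 = 158.3396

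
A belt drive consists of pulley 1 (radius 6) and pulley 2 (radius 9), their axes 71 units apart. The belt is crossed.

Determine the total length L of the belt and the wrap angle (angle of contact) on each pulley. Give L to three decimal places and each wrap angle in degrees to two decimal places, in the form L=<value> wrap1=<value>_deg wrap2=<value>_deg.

L=192.305 wrap1=204.39_deg wrap2=204.39_deg

crossed belt: β = asin((r1+r2)/C) = asin(15/71) = 12.1966°
wrap1 = wrap2 = π + 2β = 204.3933°
tangent length = C·cosβ = 69.3974
L = (r1+r2)·wrap + 2·C·cosβ = 15·3.5673 + 2·69.3974 = 192.3049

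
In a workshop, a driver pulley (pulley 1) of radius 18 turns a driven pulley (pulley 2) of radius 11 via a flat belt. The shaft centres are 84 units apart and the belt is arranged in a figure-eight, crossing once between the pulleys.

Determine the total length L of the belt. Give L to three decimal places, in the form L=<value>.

L=269.221

crossed belt: β = asin((r1+r2)/C) = asin(29/84) = 20.1963°
wrap1 = wrap2 = π + 2β = 220.3927°
tangent length = C·cosβ = 78.8353
L = (r1+r2)·wrap + 2·C·cosβ = 29·3.8466 + 2·78.8353 = 269.2213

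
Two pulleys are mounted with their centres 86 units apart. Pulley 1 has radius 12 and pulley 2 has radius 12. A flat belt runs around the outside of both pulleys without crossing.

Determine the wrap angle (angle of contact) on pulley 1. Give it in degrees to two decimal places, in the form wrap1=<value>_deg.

wrap1=180.00_deg

open belt: β = asin((r2−r1)/C) = asin(0/86) = 0.0000°
wrap1 = π − 2β = 180.0000°
wrap2 = π + 2β = 180.0000°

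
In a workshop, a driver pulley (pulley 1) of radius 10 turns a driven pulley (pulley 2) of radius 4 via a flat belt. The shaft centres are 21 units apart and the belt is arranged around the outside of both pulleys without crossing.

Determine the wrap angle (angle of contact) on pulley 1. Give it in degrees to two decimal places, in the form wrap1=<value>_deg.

open belt: β = asin((r2−r1)/C) = asin(-6/21) = -16.6015°
wrap1 = π − 2β = 213.2031°
wrap2 = π + 2β = 146.7969°

wrap1=213.20_deg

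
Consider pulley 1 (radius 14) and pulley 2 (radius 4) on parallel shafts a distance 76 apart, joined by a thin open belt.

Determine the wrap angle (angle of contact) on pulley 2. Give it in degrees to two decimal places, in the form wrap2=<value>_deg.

open belt: β = asin((r2−r1)/C) = asin(-10/76) = -7.5608°
wrap1 = π − 2β = 195.1217°
wrap2 = π + 2β = 164.8783°

wrap2=164.88_deg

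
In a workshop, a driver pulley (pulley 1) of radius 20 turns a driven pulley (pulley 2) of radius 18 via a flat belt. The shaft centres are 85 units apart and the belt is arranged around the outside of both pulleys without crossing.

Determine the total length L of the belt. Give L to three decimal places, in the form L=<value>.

L=289.428

open belt: β = asin((r2−r1)/C) = asin(-2/85) = -1.3483°
wrap1 = π − 2β = 182.6965°
wrap2 = π + 2β = 177.3035°
tangent length = C·cosβ = 84.9765
L = r1·wrap1 + r2·wrap2 + 2·C·cosβ = 20·3.1887 + 18·3.0945 + 2·84.9765 = 289.4276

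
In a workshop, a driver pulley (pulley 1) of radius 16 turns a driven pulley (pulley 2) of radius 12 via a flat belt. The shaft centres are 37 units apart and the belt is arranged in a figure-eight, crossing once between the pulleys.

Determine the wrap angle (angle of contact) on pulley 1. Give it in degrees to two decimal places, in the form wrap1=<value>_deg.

wrap1=278.36_deg

crossed belt: β = asin((r1+r2)/C) = asin(28/37) = 49.1791°
wrap1 = wrap2 = π + 2β = 278.3582°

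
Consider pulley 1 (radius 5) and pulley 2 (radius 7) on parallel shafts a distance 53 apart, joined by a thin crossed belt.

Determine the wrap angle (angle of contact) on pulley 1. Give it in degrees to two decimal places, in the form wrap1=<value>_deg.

wrap1=206.17_deg

crossed belt: β = asin((r1+r2)/C) = asin(12/53) = 13.0861°
wrap1 = wrap2 = π + 2β = 206.1722°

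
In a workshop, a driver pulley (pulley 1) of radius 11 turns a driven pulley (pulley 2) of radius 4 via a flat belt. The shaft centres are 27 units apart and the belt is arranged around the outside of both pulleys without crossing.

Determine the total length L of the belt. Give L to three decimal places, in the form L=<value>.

L=102.949

open belt: β = asin((r2−r1)/C) = asin(-7/27) = -15.0261°
wrap1 = π − 2β = 210.0522°
wrap2 = π + 2β = 149.9478°
tangent length = C·cosβ = 26.0768
L = r1·wrap1 + r2·wrap2 + 2·C·cosβ = 11·3.6661 + 4·2.6171 + 2·26.0768 = 102.9491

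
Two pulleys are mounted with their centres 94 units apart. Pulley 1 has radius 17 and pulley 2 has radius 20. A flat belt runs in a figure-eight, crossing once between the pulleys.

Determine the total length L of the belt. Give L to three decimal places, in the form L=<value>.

crossed belt: β = asin((r1+r2)/C) = asin(37/94) = 23.1797°
wrap1 = wrap2 = π + 2β = 226.3595°
tangent length = C·cosβ = 86.4118
L = (r1+r2)·wrap + 2·C·cosβ = 37·3.9507 + 2·86.4118 = 319.0002

L=319.000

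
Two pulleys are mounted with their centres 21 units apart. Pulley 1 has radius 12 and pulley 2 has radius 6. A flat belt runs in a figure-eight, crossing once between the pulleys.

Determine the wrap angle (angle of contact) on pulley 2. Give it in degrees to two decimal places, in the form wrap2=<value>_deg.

wrap2=297.99_deg

crossed belt: β = asin((r1+r2)/C) = asin(18/21) = 58.9973°
wrap1 = wrap2 = π + 2β = 297.9946°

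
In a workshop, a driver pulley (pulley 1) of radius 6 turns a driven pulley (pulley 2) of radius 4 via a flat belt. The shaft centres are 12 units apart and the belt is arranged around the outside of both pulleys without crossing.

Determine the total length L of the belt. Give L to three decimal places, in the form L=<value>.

open belt: β = asin((r2−r1)/C) = asin(-2/12) = -9.5941°
wrap1 = π − 2β = 199.1881°
wrap2 = π + 2β = 160.8119°
tangent length = C·cosβ = 11.8322
L = r1·wrap1 + r2·wrap2 + 2·C·cosβ = 6·3.4765 + 4·2.8067 + 2·11.8322 = 55.7500

L=55.750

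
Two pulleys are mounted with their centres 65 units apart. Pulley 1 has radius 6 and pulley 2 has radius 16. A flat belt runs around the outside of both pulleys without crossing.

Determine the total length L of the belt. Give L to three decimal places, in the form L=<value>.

L=200.657

open belt: β = asin((r2−r1)/C) = asin(10/65) = 8.8499°
wrap1 = π − 2β = 162.3002°
wrap2 = π + 2β = 197.6998°
tangent length = C·cosβ = 64.2262
L = r1·wrap1 + r2·wrap2 + 2·C·cosβ = 6·2.8327 + 16·3.4505 + 2·64.2262 = 200.6566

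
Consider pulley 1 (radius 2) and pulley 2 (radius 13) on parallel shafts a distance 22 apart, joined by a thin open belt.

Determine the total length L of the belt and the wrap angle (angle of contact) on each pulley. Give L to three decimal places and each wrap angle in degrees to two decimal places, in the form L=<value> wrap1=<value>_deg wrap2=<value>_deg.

open belt: β = asin((r2−r1)/C) = asin(11/22) = 30.0000°
wrap1 = π − 2β = 120.0000°
wrap2 = π + 2β = 240.0000°
tangent length = C·cosβ = 19.0526
L = r1·wrap1 + r2·wrap2 + 2·C·cosβ = 2·2.0944 + 13·4.1888 + 2·19.0526 = 96.7482

L=96.748 wrap1=120.00_deg wrap2=240.00_deg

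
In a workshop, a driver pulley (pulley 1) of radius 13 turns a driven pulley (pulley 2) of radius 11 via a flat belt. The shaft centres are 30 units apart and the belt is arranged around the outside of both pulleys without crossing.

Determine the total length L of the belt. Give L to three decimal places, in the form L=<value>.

L=135.532

open belt: β = asin((r2−r1)/C) = asin(-2/30) = -3.8226°
wrap1 = π − 2β = 187.6451°
wrap2 = π + 2β = 172.3549°
tangent length = C·cosβ = 29.9333
L = r1·wrap1 + r2·wrap2 + 2·C·cosβ = 13·3.2750 + 11·3.0082 + 2·29.9333 = 135.5316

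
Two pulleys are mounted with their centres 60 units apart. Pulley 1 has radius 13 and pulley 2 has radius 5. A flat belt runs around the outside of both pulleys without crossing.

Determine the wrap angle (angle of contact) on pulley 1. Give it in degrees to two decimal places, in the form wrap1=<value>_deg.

wrap1=195.32_deg

open belt: β = asin((r2−r1)/C) = asin(-8/60) = -7.6623°
wrap1 = π − 2β = 195.3245°
wrap2 = π + 2β = 164.6755°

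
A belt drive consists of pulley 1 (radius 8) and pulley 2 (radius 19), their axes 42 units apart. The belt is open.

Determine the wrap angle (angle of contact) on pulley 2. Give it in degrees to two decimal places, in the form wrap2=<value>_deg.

wrap2=210.37_deg

open belt: β = asin((r2−r1)/C) = asin(11/42) = 15.1831°
wrap1 = π − 2β = 149.6338°
wrap2 = π + 2β = 210.3662°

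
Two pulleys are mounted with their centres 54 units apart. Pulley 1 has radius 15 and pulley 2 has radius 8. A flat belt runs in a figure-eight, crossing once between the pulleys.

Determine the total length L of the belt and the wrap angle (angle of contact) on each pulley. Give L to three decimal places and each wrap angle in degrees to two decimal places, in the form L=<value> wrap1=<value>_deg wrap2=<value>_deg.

L=190.210 wrap1=230.42_deg wrap2=230.42_deg

crossed belt: β = asin((r1+r2)/C) = asin(23/54) = 25.2093°
wrap1 = wrap2 = π + 2β = 230.4186°
tangent length = C·cosβ = 48.8569
L = (r1+r2)·wrap + 2·C·cosβ = 23·4.0216 + 2·48.8569 = 190.2098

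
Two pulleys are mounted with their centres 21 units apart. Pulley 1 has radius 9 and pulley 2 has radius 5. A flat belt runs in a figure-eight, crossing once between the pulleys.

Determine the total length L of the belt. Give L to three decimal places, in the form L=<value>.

crossed belt: β = asin((r1+r2)/C) = asin(14/21) = 41.8103°
wrap1 = wrap2 = π + 2β = 263.6206°
tangent length = C·cosβ = 15.6525
L = (r1+r2)·wrap + 2·C·cosβ = 14·4.6010 + 2·15.6525 = 95.7196

L=95.720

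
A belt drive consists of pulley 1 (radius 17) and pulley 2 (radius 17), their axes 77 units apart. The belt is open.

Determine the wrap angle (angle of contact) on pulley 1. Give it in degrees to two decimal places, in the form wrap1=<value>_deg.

open belt: β = asin((r2−r1)/C) = asin(0/77) = 0.0000°
wrap1 = π − 2β = 180.0000°
wrap2 = π + 2β = 180.0000°

wrap1=180.00_deg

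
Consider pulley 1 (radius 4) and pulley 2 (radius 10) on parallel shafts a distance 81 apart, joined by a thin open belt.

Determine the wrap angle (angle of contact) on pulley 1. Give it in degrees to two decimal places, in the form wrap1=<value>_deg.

open belt: β = asin((r2−r1)/C) = asin(6/81) = 4.2480°
wrap1 = π − 2β = 171.5040°
wrap2 = π + 2β = 188.4960°

wrap1=171.50_deg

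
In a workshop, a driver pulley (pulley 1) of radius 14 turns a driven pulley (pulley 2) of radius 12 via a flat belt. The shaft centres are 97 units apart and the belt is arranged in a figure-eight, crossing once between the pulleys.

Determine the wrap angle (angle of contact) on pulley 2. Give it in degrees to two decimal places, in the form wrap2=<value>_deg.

crossed belt: β = asin((r1+r2)/C) = asin(26/97) = 15.5477°
wrap1 = wrap2 = π + 2β = 211.0955°

wrap2=211.10_deg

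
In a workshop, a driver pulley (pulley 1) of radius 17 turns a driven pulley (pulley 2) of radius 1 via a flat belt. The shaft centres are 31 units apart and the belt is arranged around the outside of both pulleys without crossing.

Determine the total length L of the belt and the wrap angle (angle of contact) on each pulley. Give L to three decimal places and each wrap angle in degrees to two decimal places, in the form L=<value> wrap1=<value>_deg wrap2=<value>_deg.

open belt: β = asin((r2−r1)/C) = asin(-16/31) = -31.0730°
wrap1 = π − 2β = 242.1459°
wrap2 = π + 2β = 117.8541°
tangent length = C·cosβ = 26.5518
L = r1·wrap1 + r2·wrap2 + 2·C·cosβ = 17·4.2262 + 1·2.0569 + 2·26.5518 = 127.0067

L=127.007 wrap1=242.15_deg wrap2=117.85_deg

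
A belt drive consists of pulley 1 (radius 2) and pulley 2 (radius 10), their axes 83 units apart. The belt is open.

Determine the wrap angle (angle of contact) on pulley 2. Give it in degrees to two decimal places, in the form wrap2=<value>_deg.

wrap2=191.06_deg

open belt: β = asin((r2−r1)/C) = asin(8/83) = 5.5311°
wrap1 = π − 2β = 168.9379°
wrap2 = π + 2β = 191.0621°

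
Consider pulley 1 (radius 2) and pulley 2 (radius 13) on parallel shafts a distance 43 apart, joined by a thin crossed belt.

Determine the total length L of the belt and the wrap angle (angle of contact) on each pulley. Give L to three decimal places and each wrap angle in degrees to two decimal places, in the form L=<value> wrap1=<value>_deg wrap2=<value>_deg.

crossed belt: β = asin((r1+r2)/C) = asin(15/43) = 20.4162°
wrap1 = wrap2 = π + 2β = 220.8324°
tangent length = C·cosβ = 40.2989
L = (r1+r2)·wrap + 2·C·cosβ = 15·3.8543 + 2·40.2989 = 138.4116

L=138.412 wrap1=220.83_deg wrap2=220.83_deg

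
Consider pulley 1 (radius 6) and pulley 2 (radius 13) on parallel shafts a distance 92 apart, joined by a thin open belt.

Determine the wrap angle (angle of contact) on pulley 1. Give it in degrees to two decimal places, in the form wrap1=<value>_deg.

open belt: β = asin((r2−r1)/C) = asin(7/92) = 4.3637°
wrap1 = π − 2β = 171.2726°
wrap2 = π + 2β = 188.7274°

wrap1=171.27_deg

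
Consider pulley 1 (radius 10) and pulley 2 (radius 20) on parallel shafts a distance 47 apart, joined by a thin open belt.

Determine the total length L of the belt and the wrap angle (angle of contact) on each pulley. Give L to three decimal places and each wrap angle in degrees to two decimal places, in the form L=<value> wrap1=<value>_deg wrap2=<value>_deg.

open belt: β = asin((r2−r1)/C) = asin(10/47) = 12.2845°
wrap1 = π − 2β = 155.4310°
wrap2 = π + 2β = 204.5690°
tangent length = C·cosβ = 45.9239
L = r1·wrap1 + r2·wrap2 + 2·C·cosβ = 10·2.7128 + 20·3.5704 + 2·45.9239 = 190.3836

L=190.384 wrap1=155.43_deg wrap2=204.57_deg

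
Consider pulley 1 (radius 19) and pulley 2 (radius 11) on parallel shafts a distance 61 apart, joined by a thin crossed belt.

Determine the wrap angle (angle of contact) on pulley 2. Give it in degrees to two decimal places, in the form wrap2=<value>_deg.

crossed belt: β = asin((r1+r2)/C) = asin(30/61) = 29.4592°
wrap1 = wrap2 = π + 2β = 238.9183°

wrap2=238.92_deg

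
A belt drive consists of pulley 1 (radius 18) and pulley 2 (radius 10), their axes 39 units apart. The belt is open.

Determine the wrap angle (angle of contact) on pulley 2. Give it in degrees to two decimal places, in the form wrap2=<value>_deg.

wrap2=156.33_deg

open belt: β = asin((r2−r1)/C) = asin(-8/39) = -11.8370°
wrap1 = π − 2β = 203.6740°
wrap2 = π + 2β = 156.3260°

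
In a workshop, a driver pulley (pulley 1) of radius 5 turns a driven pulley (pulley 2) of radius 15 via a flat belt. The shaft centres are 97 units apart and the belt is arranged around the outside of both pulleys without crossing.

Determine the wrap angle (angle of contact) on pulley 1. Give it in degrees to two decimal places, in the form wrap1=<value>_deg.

wrap1=168.17_deg

open belt: β = asin((r2−r1)/C) = asin(10/97) = 5.9173°
wrap1 = π − 2β = 168.1654°
wrap2 = π + 2β = 191.8346°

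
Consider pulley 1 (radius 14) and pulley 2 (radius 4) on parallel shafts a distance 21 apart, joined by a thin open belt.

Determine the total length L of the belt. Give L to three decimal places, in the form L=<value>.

L=103.407

open belt: β = asin((r2−r1)/C) = asin(-10/21) = -28.4369°
wrap1 = π − 2β = 236.8738°
wrap2 = π + 2β = 123.1262°
tangent length = C·cosβ = 18.4662
L = r1·wrap1 + r2·wrap2 + 2·C·cosβ = 14·4.1342 + 4·2.1490 + 2·18.4662 = 103.4074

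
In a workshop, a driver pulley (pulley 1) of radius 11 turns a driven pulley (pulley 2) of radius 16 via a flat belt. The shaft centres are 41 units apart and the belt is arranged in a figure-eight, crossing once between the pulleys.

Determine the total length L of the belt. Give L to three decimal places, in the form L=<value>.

L=185.351

crossed belt: β = asin((r1+r2)/C) = asin(27/41) = 41.1884°
wrap1 = wrap2 = π + 2β = 262.3767°
tangent length = C·cosβ = 30.8545
L = (r1+r2)·wrap + 2·C·cosβ = 27·4.5793 + 2·30.8545 = 185.3511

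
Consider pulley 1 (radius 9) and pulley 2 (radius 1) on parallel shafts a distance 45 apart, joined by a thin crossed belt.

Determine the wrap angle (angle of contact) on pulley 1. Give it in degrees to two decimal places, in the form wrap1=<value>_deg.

wrap1=205.68_deg

crossed belt: β = asin((r1+r2)/C) = asin(10/45) = 12.8396°
wrap1 = wrap2 = π + 2β = 205.6792°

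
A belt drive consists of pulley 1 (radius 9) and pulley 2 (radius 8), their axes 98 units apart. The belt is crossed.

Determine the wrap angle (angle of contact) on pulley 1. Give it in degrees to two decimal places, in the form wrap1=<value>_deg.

wrap1=199.98_deg

crossed belt: β = asin((r1+r2)/C) = asin(17/98) = 9.9896°
wrap1 = wrap2 = π + 2β = 199.9792°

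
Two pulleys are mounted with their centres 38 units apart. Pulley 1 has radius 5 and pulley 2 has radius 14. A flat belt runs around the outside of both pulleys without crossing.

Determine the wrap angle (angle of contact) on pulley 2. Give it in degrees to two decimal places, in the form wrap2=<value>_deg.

open belt: β = asin((r2−r1)/C) = asin(9/38) = 13.7002°
wrap1 = π − 2β = 152.5995°
wrap2 = π + 2β = 207.4005°

wrap2=207.40_deg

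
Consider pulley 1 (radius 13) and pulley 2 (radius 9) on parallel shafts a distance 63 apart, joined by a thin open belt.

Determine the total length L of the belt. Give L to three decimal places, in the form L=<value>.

L=195.369

open belt: β = asin((r2−r1)/C) = asin(-4/63) = -3.6403°
wrap1 = π − 2β = 187.2806°
wrap2 = π + 2β = 172.7194°
tangent length = C·cosβ = 62.8729
L = r1·wrap1 + r2·wrap2 + 2·C·cosβ = 13·3.2687 + 9·3.0145 + 2·62.8729 = 195.3691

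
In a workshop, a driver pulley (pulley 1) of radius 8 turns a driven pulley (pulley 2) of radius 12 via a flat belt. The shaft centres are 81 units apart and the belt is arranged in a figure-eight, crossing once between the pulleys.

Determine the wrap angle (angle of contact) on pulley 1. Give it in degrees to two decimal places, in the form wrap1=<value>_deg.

wrap1=208.59_deg

crossed belt: β = asin((r1+r2)/C) = asin(20/81) = 14.2949°
wrap1 = wrap2 = π + 2β = 208.5899°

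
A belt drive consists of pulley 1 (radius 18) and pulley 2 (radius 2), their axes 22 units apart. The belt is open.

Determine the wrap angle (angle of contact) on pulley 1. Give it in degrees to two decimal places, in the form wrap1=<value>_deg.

wrap1=273.32_deg

open belt: β = asin((r2−r1)/C) = asin(-16/22) = -46.6582°
wrap1 = π − 2β = 273.3165°
wrap2 = π + 2β = 86.6835°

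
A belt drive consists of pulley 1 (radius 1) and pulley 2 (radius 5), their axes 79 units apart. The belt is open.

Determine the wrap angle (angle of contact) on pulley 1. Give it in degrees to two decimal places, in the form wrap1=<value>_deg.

wrap1=174.20_deg

open belt: β = asin((r2−r1)/C) = asin(4/79) = 2.9023°
wrap1 = π − 2β = 174.1954°
wrap2 = π + 2β = 185.8046°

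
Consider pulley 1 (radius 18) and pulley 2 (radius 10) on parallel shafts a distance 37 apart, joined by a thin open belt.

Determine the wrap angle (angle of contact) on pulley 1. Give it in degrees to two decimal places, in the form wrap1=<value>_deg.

wrap1=204.97_deg

open belt: β = asin((r2−r1)/C) = asin(-8/37) = -12.4869°
wrap1 = π − 2β = 204.9738°
wrap2 = π + 2β = 155.0262°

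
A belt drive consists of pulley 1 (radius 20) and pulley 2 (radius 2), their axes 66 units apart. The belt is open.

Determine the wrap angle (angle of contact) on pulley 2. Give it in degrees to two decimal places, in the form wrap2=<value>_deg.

wrap2=148.35_deg

open belt: β = asin((r2−r1)/C) = asin(-18/66) = -15.8266°
wrap1 = π − 2β = 211.6532°
wrap2 = π + 2β = 148.3468°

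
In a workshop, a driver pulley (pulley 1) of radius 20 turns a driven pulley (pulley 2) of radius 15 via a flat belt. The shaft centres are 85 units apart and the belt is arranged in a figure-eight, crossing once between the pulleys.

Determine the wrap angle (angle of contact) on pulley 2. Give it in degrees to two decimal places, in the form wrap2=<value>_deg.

wrap2=228.63_deg

crossed belt: β = asin((r1+r2)/C) = asin(35/85) = 24.3157°
wrap1 = wrap2 = π + 2β = 228.6315°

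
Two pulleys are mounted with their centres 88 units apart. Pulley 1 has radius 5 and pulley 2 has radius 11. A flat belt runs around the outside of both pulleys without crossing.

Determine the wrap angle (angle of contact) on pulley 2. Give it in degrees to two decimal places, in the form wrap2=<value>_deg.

open belt: β = asin((r2−r1)/C) = asin(6/88) = 3.9096°
wrap1 = π − 2β = 172.1809°
wrap2 = π + 2β = 187.8191°

wrap2=187.82_deg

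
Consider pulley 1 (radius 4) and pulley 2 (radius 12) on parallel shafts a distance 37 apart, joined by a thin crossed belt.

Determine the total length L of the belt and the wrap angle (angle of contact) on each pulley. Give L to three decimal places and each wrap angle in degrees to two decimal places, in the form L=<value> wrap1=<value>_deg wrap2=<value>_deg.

crossed belt: β = asin((r1+r2)/C) = asin(16/37) = 25.6220°
wrap1 = wrap2 = π + 2β = 231.2441°
tangent length = C·cosβ = 33.3617
L = (r1+r2)·wrap + 2·C·cosβ = 16·4.0360 + 2·33.3617 = 131.2988

L=131.299 wrap1=231.24_deg wrap2=231.24_deg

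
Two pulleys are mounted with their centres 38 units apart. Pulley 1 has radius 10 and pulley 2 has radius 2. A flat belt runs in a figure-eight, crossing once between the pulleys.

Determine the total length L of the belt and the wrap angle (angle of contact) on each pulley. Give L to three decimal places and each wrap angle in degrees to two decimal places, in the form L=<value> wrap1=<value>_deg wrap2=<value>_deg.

L=117.521 wrap1=216.82_deg wrap2=216.82_deg

crossed belt: β = asin((r1+r2)/C) = asin(12/38) = 18.4085°
wrap1 = wrap2 = π + 2β = 216.8170°
tangent length = C·cosβ = 36.0555
L = (r1+r2)·wrap + 2·C·cosβ = 12·3.7842 + 2·36.0555 = 117.5211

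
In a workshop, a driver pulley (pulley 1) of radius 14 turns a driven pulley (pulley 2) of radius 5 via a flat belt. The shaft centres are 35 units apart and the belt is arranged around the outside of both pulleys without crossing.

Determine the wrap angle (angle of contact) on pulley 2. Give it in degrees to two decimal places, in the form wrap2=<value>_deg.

wrap2=150.20_deg

open belt: β = asin((r2−r1)/C) = asin(-9/35) = -14.9006°
wrap1 = π − 2β = 209.8012°
wrap2 = π + 2β = 150.1988°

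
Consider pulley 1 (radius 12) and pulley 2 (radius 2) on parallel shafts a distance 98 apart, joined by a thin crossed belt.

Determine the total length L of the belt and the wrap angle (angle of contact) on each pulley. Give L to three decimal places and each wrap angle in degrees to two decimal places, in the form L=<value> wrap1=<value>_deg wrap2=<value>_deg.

L=241.986 wrap1=196.43_deg wrap2=196.43_deg

crossed belt: β = asin((r1+r2)/C) = asin(14/98) = 8.2132°
wrap1 = wrap2 = π + 2β = 196.4264°
tangent length = C·cosβ = 96.9948
L = (r1+r2)·wrap + 2·C·cosβ = 14·3.4283 + 2·96.9948 = 241.9857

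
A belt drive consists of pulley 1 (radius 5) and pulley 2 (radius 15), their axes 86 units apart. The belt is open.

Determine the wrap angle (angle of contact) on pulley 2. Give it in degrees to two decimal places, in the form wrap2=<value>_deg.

open belt: β = asin((r2−r1)/C) = asin(10/86) = 6.6774°
wrap1 = π − 2β = 166.6452°
wrap2 = π + 2β = 193.3548°

wrap2=193.35_deg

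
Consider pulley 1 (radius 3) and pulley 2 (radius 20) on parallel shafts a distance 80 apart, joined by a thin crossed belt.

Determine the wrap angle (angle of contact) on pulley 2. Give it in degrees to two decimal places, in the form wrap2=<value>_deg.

crossed belt: β = asin((r1+r2)/C) = asin(23/80) = 16.7083°
wrap1 = wrap2 = π + 2β = 213.4167°

wrap2=213.42_deg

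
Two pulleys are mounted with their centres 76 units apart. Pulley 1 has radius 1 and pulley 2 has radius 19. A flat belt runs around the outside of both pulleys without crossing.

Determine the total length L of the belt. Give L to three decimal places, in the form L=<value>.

L=219.115

open belt: β = asin((r2−r1)/C) = asin(18/76) = 13.7002°
wrap1 = π − 2β = 152.5995°
wrap2 = π + 2β = 207.4005°
tangent length = C·cosβ = 73.8377
L = r1·wrap1 + r2·wrap2 + 2·C·cosβ = 1·2.6634 + 19·3.6198 + 2·73.8377 = 219.1153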